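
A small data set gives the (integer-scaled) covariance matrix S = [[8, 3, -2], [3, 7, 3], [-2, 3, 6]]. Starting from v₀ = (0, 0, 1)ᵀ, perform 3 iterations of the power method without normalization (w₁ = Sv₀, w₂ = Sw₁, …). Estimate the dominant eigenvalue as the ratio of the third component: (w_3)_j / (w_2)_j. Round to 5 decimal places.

8.79592

w1 = Sv₀ = (-2, 3, 6)
w2 = Sw1 = (-19, 33, 49)
w3 = Sw2 = (-151, 321, 431)
Ratio at component: 431 / 49 = 8.79592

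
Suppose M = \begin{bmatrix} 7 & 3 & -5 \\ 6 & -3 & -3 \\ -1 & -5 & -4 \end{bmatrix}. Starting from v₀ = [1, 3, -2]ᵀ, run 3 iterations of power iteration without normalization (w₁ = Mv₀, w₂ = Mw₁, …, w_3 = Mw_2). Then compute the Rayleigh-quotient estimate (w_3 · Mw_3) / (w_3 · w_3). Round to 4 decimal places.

λ ≈ 9.8078

w1 = Mv₀ = (7·1 + 3·3 + (-5)·(-2); 6·1 + (-3)·3 + (-3)·(-2); (-1)·1 + (-5)·3 + (-4)·(-2)) = (26, 3, -8)
w2 = Mw1 = (7·26 + 3·3 + (-5)·(-8); 6·26 + (-3)·3 + (-3)·(-8); (-1)·26 + (-5)·3 + (-4)·(-8)) = (231, 171, -9)
w3 = Mw2 = (2175, 900, -1050)
Mw3 = (23175, 13500, -2475)
w3·Mw3 = 2175·23175 + 900·13500 + (-1050)·(-2475) = 65154375; w3·w3 = 2175·2175 + 900·900 + (-1050)·(-1050) = 6643125
λ ≈ 65154375/6643125 = 9.8078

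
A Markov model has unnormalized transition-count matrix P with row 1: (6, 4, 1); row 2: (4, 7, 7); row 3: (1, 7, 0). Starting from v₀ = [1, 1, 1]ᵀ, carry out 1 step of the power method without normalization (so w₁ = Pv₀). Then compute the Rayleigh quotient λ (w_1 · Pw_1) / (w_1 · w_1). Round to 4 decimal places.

λ ≈ 13.3006

w1 = Pv₀ = (6·1 + 4·1 + 1·1; 4·1 + 7·1 + 7·1; 1·1 + 7·1 + 0·1) = (11, 18, 8)
Pw1 = (146, 226, 137)
w1·Pw1 = 11·146 + 18·226 + 8·137 = 6770; w1·w1 = 11·11 + 18·18 + 8·8 = 509
λ ≈ 6770/509 = 13.3006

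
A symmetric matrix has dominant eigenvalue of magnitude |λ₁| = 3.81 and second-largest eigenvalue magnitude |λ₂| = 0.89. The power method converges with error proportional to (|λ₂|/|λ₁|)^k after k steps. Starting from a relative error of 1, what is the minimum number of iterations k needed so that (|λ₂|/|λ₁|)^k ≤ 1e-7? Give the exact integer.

12

|λ₂/λ₁| = 0.89/3.81 = 0.23360
Need k ≥ ln(1e-7) / ln(0.23360) = -16.1181 / -1.4542 ≈ 11.084
Smallest integer k satisfying the bound: 12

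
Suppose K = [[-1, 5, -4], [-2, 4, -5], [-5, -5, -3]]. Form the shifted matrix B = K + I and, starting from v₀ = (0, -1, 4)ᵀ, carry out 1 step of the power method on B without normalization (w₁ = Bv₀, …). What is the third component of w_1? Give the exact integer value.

B = K + I has rows (0, 5, -4); (-2, 5, -5); (-5, -5, -2)
w1 = Bv₀ = (0·0 + 5·(-1) + (-4)·4; (-2)·0 + 5·(-1) + (-5)·4; (-5)·0 + (-5)·(-1) + (-2)·4) = (-21, -25, -3)
Requested component of w1: -3

-3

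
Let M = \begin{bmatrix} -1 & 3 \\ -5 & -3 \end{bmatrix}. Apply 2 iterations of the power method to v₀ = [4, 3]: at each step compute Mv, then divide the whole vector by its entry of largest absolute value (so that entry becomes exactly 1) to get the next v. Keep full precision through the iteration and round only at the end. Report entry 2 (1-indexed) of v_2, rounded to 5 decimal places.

Mv0 = (5.000000, -29.000000); divide by -29.000000 → v1 = (-0.172414, 1.000000)
Mv1 = (3.172414, -2.137931); divide by 3.172414 → v2 = (1.000000, -0.673913)
Requested entry of v2: 62/-92 = -0.67391

-0.67391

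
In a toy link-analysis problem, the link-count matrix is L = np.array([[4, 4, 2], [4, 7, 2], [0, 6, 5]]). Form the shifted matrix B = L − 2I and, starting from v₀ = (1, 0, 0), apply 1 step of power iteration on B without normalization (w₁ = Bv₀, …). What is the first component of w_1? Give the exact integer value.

B = L − 2I has rows (2, 4, 2); (4, 5, 2); (0, 6, 3)
w1 = Bv₀ = (2, 4, 0)
Requested component of w1: 2

2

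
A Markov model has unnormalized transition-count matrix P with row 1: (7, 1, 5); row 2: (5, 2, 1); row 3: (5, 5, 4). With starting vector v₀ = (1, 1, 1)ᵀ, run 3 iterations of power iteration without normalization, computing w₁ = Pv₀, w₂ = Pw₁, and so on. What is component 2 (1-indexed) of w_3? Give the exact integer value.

1196

w1 = Pv₀ = (13, 8, 14)
w2 = Pw1 = (169, 95, 161)
w3 = Pw2 = (2083, 1196, 1964)
The requested component of w3 is 1196.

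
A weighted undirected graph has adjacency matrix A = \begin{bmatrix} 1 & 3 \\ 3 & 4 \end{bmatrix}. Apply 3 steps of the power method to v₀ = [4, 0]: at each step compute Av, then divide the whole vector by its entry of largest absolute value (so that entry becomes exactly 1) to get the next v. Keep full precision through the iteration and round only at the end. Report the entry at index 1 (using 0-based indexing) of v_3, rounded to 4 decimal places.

Av0 = (4.00000, 12.00000); divide by 12.00000 → v1 = (0.33333, 1.00000)
Av1 = (3.33333, 5.00000); divide by 5.00000 → v2 = (0.66667, 1.00000)
Av2 = (3.66667, 6.00000); divide by 6.00000 → v3 = (0.61111, 1.00000)
Requested entry of v3: 360/360 = 1.0000

1.0000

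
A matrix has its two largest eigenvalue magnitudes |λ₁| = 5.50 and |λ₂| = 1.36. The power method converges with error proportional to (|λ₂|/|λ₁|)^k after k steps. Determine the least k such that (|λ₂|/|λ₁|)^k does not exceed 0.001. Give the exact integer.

|λ₂/λ₁| = 1.36/5.50 = 0.24727
Need k ≥ ln(0.001) / ln(0.24727) = -6.9078 / -1.3973 ≈ 4.944
Smallest integer k satisfying the bound: 5

5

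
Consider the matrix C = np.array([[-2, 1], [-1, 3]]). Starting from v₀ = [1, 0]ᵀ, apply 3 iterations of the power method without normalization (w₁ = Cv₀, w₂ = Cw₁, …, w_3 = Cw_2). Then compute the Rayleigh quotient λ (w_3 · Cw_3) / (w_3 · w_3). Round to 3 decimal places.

0.118

w1 = Cv₀ = ((-2)·1 + 1·0; (-1)·1 + 3·0) = (-2, -1)
w2 = Cw1 = ((-2)·(-2) + 1·(-1); (-1)·(-2) + 3·(-1)) = (3, -1)
w3 = Cw2 = (-7, -6)
Cw3 = (8, -11)
w3·Cw3 = (-7)·8 + (-6)·(-11) = 10; w3·w3 = (-7)·(-7) + (-6)·(-6) = 85
λ ≈ 10/85 = 0.118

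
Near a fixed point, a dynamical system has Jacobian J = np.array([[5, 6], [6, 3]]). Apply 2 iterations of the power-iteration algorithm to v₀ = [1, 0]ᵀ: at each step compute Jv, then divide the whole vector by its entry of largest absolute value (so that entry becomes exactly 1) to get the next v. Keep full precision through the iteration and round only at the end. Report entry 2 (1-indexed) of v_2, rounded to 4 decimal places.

Jv0 = (5.00000, 6.00000); divide by 6.00000 → v1 = (0.83333, 1.00000)
Jv1 = (10.16667, 8.00000); divide by 10.16667 → v2 = (1.00000, 0.78689)
Requested entry of v2: 48/61 = 0.7869

0.7869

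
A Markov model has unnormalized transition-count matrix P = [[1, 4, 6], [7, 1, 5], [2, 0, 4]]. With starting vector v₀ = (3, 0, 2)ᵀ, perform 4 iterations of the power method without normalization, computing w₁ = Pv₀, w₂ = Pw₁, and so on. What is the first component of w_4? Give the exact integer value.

w1 = Pv₀ = (1·3 + 4·0 + 6·2; 7·3 + 1·0 + 5·2; 2·3 + 0·0 + 4·2) = (15, 31, 14)
w2 = Pw1 = (1·15 + 4·31 + 6·14; 7·15 + 1·31 + 5·14; 2·15 + 0·31 + 4·14) = (223, 206, 86)
w3 = Pw2 = (1563, 2197, 790)
w4 = Pw3 = (15091, 17088, 6286)
The requested component of w4 is 15091.

15091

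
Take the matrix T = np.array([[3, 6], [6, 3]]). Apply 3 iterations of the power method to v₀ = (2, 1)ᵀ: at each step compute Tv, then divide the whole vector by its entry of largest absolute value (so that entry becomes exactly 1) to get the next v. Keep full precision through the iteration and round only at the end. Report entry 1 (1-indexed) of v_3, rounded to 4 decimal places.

0.9756

Tv0 = (12.00000, 15.00000); divide by 15.00000 → v1 = (0.80000, 1.00000)
Tv1 = (8.40000, 7.80000); divide by 8.40000 → v2 = (1.00000, 0.92857)
Tv2 = (8.57143, 8.78571); divide by 8.78571 → v3 = (0.97561, 1.00000)
Requested entry of v3: 1080/1107 = 0.9756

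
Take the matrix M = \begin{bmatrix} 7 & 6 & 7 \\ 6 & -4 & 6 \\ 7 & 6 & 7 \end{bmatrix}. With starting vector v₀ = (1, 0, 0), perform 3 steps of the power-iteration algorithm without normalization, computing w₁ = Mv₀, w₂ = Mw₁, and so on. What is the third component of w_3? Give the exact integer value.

w1 = Mv₀ = (7·1 + 6·0 + 7·0; 6·1 + (-4)·0 + 6·0; 7·1 + 6·0 + 7·0) = (7, 6, 7)
w2 = Mw1 = (7·7 + 6·6 + 7·7; 6·7 + (-4)·6 + 6·7; 7·7 + 6·6 + 7·7) = (134, 60, 134)
w3 = Mw2 = (2236, 1368, 2236)
The requested component of w3 is 2236.

2236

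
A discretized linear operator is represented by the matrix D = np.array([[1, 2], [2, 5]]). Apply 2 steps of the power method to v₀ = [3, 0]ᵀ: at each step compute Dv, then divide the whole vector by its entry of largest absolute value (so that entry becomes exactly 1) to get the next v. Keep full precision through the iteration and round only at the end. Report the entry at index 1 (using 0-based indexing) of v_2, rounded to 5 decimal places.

Dv0 = (3.000000, 6.000000); divide by 6.000000 → v1 = (0.500000, 1.000000)
Dv1 = (2.500000, 6.000000); divide by 6.000000 → v2 = (0.416667, 1.000000)
Requested entry of v2: 36/36 = 1.00000

1.00000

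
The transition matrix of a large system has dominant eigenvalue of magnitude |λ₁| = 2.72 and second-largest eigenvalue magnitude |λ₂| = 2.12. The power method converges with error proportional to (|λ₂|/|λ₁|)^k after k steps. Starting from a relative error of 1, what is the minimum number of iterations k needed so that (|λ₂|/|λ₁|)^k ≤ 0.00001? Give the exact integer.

|λ₂/λ₁| = 2.12/2.72 = 0.77941
Need k ≥ ln(0.00001) / ln(0.77941) = -11.5129 / -0.2492 ≈ 46.197
Smallest integer k satisfying the bound: 47

47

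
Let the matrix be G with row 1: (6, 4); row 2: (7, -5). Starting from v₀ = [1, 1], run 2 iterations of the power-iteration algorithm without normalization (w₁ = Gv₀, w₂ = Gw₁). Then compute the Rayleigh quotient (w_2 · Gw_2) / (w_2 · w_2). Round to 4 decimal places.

w1 = Gv₀ = (10, 2)
w2 = Gw1 = (68, 60)
Gw2 = (648, 176)
w2·Gw2 = 68·648 + 60·176 = 54624; w2·w2 = 68·68 + 60·60 = 8224
λ ≈ 54624/8224 = 6.6420

λ ≈ 6.6420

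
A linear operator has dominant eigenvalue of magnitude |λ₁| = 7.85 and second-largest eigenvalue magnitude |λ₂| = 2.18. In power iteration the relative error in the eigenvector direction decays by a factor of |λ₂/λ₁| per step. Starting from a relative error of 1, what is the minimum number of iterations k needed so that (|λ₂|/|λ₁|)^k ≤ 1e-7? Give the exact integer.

|λ₂/λ₁| = 2.18/7.85 = 0.27771
Need k ≥ ln(1e-7) / ln(0.27771) = -16.1181 / -1.2812 ≈ 12.581
Smallest integer k satisfying the bound: 13

13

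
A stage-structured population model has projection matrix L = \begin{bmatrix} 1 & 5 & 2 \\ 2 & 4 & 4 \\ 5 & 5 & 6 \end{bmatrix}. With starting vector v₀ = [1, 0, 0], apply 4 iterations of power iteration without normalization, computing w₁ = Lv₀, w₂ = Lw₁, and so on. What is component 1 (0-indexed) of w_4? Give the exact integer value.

w1 = Lv₀ = (1·1 + 5·0 + 2·0; 2·1 + 4·0 + 4·0; 5·1 + 5·0 + 6·0) = (1, 2, 5)
w2 = Lw1 = (1·1 + 5·2 + 2·5; 2·1 + 4·2 + 4·5; 5·1 + 5·2 + 6·5) = (21, 30, 45)
w3 = Lw2 = (261, 342, 525)
w4 = Lw3 = (3021, 3990, 6165)
The requested component of w4 is 3990.

3990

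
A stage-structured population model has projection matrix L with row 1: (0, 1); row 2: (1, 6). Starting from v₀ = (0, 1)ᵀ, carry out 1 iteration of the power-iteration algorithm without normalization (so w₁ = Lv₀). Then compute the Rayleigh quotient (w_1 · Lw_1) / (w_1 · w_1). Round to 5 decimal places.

6.16216

w1 = Lv₀ = (0·0 + 1·1; 1·0 + 6·1) = (1, 6)
Lw1 = (6, 37)
w1·Lw1 = 1·6 + 6·37 = 228; w1·w1 = 1·1 + 6·6 = 37
λ ≈ 228/37 = 6.16216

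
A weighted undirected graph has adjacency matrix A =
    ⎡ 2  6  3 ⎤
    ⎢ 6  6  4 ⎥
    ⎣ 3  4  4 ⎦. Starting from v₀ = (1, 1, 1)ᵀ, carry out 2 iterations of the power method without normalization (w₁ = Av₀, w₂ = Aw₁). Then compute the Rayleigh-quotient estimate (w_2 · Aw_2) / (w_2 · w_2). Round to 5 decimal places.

w1 = Av₀ = (2·1 + 6·1 + 3·1; 6·1 + 6·1 + 4·1; 3·1 + 4·1 + 4·1) = (11, 16, 11)
w2 = Aw1 = (2·11 + 6·16 + 3·11; 6·11 + 6·16 + 4·11; 3·11 + 4·16 + 4·11) = (151, 206, 141)
Aw2 = (1961, 2706, 1841)
w2·Aw2 = 151·1961 + 206·2706 + 141·1841 = 1113128; w2·w2 = 151·151 + 206·206 + 141·141 = 85118
λ ≈ 1113128/85118 = 13.07747

13.07747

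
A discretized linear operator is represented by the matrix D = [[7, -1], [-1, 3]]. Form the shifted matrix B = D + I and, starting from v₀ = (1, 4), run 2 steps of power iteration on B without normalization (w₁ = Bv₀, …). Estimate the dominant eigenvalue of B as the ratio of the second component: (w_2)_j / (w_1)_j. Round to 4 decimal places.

μ ≈ 3.7333

B = D + I has rows (8, -1); (-1, 4)
w1 = Bv₀ = (8·1 + (-1)·4; (-1)·1 + 4·4) = (4, 15)
w2 = Bw1 = (8·4 + (-1)·15; (-1)·4 + 4·15) = (17, 56)
Ratio: 56/15 = 3.7333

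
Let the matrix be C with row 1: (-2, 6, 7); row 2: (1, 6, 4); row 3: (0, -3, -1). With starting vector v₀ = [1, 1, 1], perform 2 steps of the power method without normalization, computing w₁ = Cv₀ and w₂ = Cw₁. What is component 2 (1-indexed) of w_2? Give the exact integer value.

w1 = Cv₀ = (11, 11, -4)
w2 = Cw1 = (16, 61, -29)
The requested component of w2 is 61.

61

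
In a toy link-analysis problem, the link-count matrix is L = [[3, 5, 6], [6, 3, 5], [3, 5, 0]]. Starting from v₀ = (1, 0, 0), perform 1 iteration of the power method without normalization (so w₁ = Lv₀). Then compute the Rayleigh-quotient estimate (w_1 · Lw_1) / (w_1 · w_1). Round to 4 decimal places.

11.0000

w1 = Lv₀ = (3, 6, 3)
Lw1 = (57, 51, 39)
w1·Lw1 = 3·57 + 6·51 + 3·39 = 594; w1·w1 = 3·3 + 6·6 + 3·3 = 54
λ ≈ 594/54 = 11.0000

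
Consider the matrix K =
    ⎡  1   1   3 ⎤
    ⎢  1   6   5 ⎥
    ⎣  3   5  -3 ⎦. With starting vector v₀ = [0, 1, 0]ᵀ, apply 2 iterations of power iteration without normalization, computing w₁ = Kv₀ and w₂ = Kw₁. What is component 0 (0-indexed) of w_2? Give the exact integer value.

22

w1 = Kv₀ = (1, 6, 5)
w2 = Kw1 = (22, 62, 18)
The requested component of w2 is 22.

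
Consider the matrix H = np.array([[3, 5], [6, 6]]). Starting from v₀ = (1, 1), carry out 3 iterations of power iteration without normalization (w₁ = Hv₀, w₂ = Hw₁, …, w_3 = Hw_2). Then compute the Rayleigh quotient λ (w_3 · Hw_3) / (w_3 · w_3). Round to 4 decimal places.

w1 = Hv₀ = (3·1 + 5·1; 6·1 + 6·1) = (8, 12)
w2 = Hw1 = (3·8 + 5·12; 6·8 + 6·12) = (84, 120)
w3 = Hw2 = (852, 1224)
Hw3 = (8676, 12456)
w3·Hw3 = 852·8676 + 1224·12456 = 22638096; w3·w3 = 852·852 + 1224·1224 = 2224080
λ ≈ 22638096/2224080 = 10.1786

10.1786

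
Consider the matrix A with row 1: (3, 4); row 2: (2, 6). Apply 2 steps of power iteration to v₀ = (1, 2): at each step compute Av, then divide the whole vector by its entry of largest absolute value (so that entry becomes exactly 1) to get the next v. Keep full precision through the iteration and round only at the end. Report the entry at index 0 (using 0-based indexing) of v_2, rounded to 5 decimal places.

0.83962

Av0 = (11.000000, 14.000000); divide by 14.000000 → v1 = (0.785714, 1.000000)
Av1 = (6.357143, 7.571429); divide by 7.571429 → v2 = (0.839623, 1.000000)
Requested entry of v2: 89/106 = 0.83962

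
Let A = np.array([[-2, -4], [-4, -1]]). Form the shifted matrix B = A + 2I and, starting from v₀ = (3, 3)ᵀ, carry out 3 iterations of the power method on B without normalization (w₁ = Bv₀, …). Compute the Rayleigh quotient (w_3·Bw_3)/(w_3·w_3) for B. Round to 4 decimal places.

-3.3940

B = A + 2I has rows (0, -4); (-4, 1)
w1 = Bv₀ = (-12, -9)
w2 = Bw1 = (36, 39)
w3 = Bw2 = (-156, -105)
Bw3 = (420, 519)
w3·Bw3 = -120015; w3·w3 = 35361; μ ≈ -120015/35361 = -3.3940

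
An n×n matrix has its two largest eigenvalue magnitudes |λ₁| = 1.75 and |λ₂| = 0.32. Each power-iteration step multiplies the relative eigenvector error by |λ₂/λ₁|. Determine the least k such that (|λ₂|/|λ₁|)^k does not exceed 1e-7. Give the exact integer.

|λ₂/λ₁| = 0.32/1.75 = 0.18286
Need k ≥ ln(1e-7) / ln(0.18286) = -16.1181 / -1.6991 ≈ 9.487
Smallest integer k satisfying the bound: 10

10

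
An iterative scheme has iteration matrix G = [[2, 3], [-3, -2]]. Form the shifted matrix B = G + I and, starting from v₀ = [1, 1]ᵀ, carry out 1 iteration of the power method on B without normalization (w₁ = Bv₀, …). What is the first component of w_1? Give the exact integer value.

B = G + I has rows (3, 3); (-3, -1)
w1 = Bv₀ = (6, -4)
Requested component of w1: 6

6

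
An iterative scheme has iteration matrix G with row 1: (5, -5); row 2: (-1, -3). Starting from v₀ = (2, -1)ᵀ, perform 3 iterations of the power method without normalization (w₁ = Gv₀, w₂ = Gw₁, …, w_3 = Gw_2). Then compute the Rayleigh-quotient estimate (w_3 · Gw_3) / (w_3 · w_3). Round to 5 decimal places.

w1 = Gv₀ = (5·2 + (-5)·(-1); (-1)·2 + (-3)·(-1)) = (15, 1)
w2 = Gw1 = (5·15 + (-5)·1; (-1)·15 + (-3)·1) = (70, -18)
w3 = Gw2 = (440, -16)
Gw3 = (2280, -392)
w3·Gw3 = 440·2280 + (-16)·(-392) = 1009472; w3·w3 = 440·440 + (-16)·(-16) = 193856
λ ≈ 1009472/193856 = 5.20733

5.20733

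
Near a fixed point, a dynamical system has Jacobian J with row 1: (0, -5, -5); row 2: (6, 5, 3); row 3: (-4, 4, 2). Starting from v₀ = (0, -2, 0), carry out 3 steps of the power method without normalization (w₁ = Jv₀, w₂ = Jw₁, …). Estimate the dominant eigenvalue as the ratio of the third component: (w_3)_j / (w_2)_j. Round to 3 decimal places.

w1 = Jv₀ = (0·0 + (-5)·(-2) + (-5)·0; 6·0 + 5·(-2) + 3·0; (-4)·0 + 4·(-2) + 2·0) = (10, -10, -8)
w2 = Jw1 = (0·10 + (-5)·(-10) + (-5)·(-8); 6·10 + 5·(-10) + 3·(-8); (-4)·10 + 4·(-10) + 2·(-8)) = (90, -14, -96)
w3 = Jw2 = (550, 182, -608)
Ratio at component: -608 / -96 = 6.333

λ ≈ 6.333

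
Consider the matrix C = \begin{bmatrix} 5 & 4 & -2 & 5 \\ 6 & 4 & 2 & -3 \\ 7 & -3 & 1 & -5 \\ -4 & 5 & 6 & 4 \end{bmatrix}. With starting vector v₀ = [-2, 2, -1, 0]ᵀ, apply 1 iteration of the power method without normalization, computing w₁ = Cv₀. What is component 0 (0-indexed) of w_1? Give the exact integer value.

w1 = Cv₀ = (0, -6, -21, 12)
The requested component of w1 is 0.

0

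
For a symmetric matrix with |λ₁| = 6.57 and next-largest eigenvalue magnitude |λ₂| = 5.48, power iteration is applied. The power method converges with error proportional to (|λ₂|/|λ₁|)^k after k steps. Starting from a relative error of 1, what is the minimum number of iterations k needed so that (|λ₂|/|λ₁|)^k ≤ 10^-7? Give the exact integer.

|λ₂/λ₁| = 5.48/6.57 = 0.83409
Need k ≥ ln(10^-7) / ln(0.83409) = -16.1181 / -0.1814 ≈ 88.850
Smallest integer k satisfying the bound: 89

89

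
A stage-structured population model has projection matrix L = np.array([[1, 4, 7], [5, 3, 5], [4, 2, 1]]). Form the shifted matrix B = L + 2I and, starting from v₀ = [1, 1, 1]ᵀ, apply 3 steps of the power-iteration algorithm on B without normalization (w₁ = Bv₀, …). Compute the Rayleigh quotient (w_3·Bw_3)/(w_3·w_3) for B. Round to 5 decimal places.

B = L + 2I has rows (3, 4, 7); (5, 5, 5); (4, 2, 3)
w1 = Bv₀ = (3·1 + 4·1 + 7·1; 5·1 + 5·1 + 5·1; 4·1 + 2·1 + 3·1) = (14, 15, 9)
w2 = Bw1 = (3·14 + 4·15 + 7·9; 5·14 + 5·15 + 5·9; 4·14 + 2·15 + 3·9) = (165, 190, 113)
w3 = Bw2 = (2046, 2340, 1379)
Bw3 = (25151, 28825, 17001)
w3·Bw3 = 142353825; w3·w3 = 11563357; μ ≈ 142353825/11563357 = 12.31077

μ ≈ 12.31077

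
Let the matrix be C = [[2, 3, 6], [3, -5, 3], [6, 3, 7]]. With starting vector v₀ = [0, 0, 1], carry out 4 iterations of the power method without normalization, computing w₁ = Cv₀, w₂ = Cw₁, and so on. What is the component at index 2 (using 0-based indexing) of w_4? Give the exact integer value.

13381

w1 = Cv₀ = (2·0 + 3·0 + 6·1; 3·0 + (-5)·0 + 3·1; 6·0 + 3·0 + 7·1) = (6, 3, 7)
w2 = Cw1 = (2·6 + 3·3 + 6·7; 3·6 + (-5)·3 + 3·7; 6·6 + 3·3 + 7·7) = (63, 24, 94)
w3 = Cw2 = (762, 351, 1108)
w4 = Cw3 = (9225, 3855, 13381)
The requested component of w4 is 13381.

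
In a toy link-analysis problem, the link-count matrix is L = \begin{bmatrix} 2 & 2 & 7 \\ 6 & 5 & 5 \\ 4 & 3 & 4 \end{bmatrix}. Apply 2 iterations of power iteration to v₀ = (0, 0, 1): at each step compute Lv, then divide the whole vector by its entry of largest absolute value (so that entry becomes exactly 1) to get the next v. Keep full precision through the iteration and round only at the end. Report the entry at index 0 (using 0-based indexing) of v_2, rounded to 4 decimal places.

Lv0 = (7.00000, 5.00000, 4.00000); divide by 7.00000 → v1 = (1.00000, 0.71429, 0.57143)
Lv1 = (7.42857, 12.42857, 8.42857); divide by 12.42857 → v2 = (0.59770, 1.00000, 0.67816)
Requested entry of v2: 52/87 = 0.5977

0.5977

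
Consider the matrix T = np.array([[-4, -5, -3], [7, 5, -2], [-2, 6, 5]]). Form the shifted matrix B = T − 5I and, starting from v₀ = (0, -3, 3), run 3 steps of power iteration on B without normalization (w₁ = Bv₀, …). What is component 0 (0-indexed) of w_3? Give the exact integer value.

-516

B = T − 5I has rows (-9, -5, -3); (7, 0, -2); (-2, 6, 0)
w1 = Bv₀ = (6, -6, -18)
w2 = Bw1 = (30, 78, -48)
w3 = Bw2 = (-516, 306, 408)
Requested component of w3: -516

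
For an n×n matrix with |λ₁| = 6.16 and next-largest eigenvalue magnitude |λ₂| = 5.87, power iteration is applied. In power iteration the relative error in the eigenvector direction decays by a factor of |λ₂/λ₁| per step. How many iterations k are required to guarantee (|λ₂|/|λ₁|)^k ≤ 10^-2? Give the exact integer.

|λ₂/λ₁| = 5.87/6.16 = 0.95292
Need k ≥ ln(10^-2) / ln(0.95292) = -4.6052 / -0.0482 ≈ 95.499
Smallest integer k satisfying the bound: 96

96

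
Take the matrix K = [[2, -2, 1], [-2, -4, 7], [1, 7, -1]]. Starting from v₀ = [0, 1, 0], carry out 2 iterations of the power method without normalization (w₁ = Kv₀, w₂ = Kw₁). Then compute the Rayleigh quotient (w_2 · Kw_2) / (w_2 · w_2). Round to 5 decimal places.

w1 = Kv₀ = (2·0 + (-2)·1 + 1·0; (-2)·0 + (-4)·1 + 7·0; 1·0 + 7·1 + (-1)·0) = (-2, -4, 7)
w2 = Kw1 = (2·(-2) + (-2)·(-4) + 1·7; (-2)·(-2) + (-4)·(-4) + 7·7; 1·(-2) + 7·(-4) + (-1)·7) = (11, 69, -37)
Kw2 = (-153, -557, 531)
w2·Kw2 = 11·(-153) + 69·(-557) + (-37)·531 = -59763; w2·w2 = 11·11 + 69·69 + (-37)·(-37) = 6251
λ ≈ -59763/6251 = -9.56055

-9.56055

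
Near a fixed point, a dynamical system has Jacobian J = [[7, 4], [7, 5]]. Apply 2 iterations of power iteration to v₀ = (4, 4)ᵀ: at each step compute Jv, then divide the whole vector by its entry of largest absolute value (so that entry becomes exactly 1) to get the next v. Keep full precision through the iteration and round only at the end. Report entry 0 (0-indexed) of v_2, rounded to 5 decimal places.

Jv0 = (44.000000, 48.000000); divide by 48.000000 → v1 = (0.916667, 1.000000)
Jv1 = (10.416667, 11.416667); divide by 11.416667 → v2 = (0.912409, 1.000000)
Requested entry of v2: 500/548 = 0.91241

0.91241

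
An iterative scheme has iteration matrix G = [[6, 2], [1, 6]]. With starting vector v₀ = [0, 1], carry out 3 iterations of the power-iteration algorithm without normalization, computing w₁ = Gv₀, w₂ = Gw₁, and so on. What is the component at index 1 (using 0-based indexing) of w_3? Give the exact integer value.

w1 = Gv₀ = (2, 6)
w2 = Gw1 = (24, 38)
w3 = Gw2 = (220, 252)
The requested component of w3 is 252.

252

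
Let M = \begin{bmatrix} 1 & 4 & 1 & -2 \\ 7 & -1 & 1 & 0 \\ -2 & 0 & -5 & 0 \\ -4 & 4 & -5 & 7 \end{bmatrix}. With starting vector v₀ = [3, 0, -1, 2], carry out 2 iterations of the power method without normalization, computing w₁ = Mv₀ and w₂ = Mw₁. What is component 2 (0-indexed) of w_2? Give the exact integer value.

9

w1 = Mv₀ = (1·3 + 4·0 + 1·(-1) + (-2)·2; 7·3 + (-1)·0 + 1·(-1) + 0·2; (-2)·3 + 0·0 + (-5)·(-1) + 0·2; (-4)·3 + 4·0 + (-5)·(-1) + 7·2) = (-2, 20, -1, 7)
w2 = Mw1 = (1·(-2) + 4·20 + 1·(-1) + (-2)·7; 7·(-2) + (-1)·20 + 1·(-1) + 0·7; (-2)·(-2) + 0·20 + (-5)·(-1) + 0·7; (-4)·(-2) + 4·20 + (-5)·(-1) + 7·7) = (63, -35, 9, 142)
The requested component of w2 is 9.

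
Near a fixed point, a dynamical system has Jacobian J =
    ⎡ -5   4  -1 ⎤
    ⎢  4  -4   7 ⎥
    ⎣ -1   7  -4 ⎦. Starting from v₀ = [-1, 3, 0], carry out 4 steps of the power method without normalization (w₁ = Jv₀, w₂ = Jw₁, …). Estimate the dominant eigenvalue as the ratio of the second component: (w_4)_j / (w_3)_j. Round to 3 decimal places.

w1 = Jv₀ = ((-5)·(-1) + 4·3 + (-1)·0; 4·(-1) + (-4)·3 + 7·0; (-1)·(-1) + 7·3 + (-4)·0) = (17, -16, 22)
w2 = Jw1 = ((-5)·17 + 4·(-16) + (-1)·22; 4·17 + (-4)·(-16) + 7·22; (-1)·17 + 7·(-16) + (-4)·22) = (-171, 286, -217)
w3 = Jw2 = (2216, -3347, 3041)
w4 = Jw3 = (-27509, 43539, -37809)
Ratio at component: 43539 / -3347 = -13.008

λ ≈ -13.008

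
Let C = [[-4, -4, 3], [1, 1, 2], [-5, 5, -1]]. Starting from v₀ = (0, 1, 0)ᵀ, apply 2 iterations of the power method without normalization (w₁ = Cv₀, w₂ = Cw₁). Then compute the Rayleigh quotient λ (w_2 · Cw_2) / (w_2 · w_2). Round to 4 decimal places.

w1 = Cv₀ = (-4, 1, 5)
w2 = Cw1 = (27, 7, 20)
Cw2 = (-76, 74, -120)
w2·Cw2 = 27·(-76) + 7·74 + 20·(-120) = -3934; w2·w2 = 27·27 + 7·7 + 20·20 = 1178
λ ≈ -3934/1178 = -3.3396

λ ≈ -3.3396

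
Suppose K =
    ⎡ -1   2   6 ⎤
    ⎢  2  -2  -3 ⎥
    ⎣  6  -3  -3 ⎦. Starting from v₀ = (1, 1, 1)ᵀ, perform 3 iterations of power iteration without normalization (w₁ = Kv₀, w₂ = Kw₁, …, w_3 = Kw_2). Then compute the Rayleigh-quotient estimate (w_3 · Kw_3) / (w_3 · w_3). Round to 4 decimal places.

w1 = Kv₀ = ((-1)·1 + 2·1 + 6·1; 2·1 + (-2)·1 + (-3)·1; 6·1 + (-3)·1 + (-3)·1) = (7, -3, 0)
w2 = Kw1 = ((-1)·7 + 2·(-3) + 6·0; 2·7 + (-2)·(-3) + (-3)·0; 6·7 + (-3)·(-3) + (-3)·0) = (-13, 20, 51)
w3 = Kw2 = (359, -219, -291)
Kw3 = (-2543, 2029, 3684)
w3·Kw3 = 359·(-2543) + (-219)·2029 + (-291)·3684 = -2429332; w3·w3 = 359·359 + (-219)·(-219) + (-291)·(-291) = 261523
λ ≈ -2429332/261523 = -9.2892

λ ≈ -9.2892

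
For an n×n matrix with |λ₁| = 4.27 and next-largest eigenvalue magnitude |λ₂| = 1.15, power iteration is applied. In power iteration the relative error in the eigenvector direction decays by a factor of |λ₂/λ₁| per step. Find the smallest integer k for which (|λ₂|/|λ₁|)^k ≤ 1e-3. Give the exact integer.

|λ₂/λ₁| = 1.15/4.27 = 0.26932
Need k ≥ ln(1e-3) / ln(0.26932) = -6.9078 / -1.3119 ≈ 5.266
Smallest integer k satisfying the bound: 6

6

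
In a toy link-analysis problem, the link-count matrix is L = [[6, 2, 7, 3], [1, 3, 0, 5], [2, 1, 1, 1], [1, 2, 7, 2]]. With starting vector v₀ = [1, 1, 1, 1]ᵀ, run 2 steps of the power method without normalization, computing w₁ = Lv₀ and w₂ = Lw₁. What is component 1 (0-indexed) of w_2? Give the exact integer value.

105

w1 = Lv₀ = (18, 9, 5, 12)
w2 = Lw1 = (197, 105, 62, 95)
The requested component of w2 is 105.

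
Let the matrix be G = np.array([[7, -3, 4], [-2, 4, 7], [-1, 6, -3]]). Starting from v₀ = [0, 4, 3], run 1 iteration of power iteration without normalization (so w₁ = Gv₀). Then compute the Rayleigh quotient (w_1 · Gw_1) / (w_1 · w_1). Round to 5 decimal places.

7.53827

w1 = Gv₀ = (7·0 + (-3)·4 + 4·3; (-2)·0 + 4·4 + 7·3; (-1)·0 + 6·4 + (-3)·3) = (0, 37, 15)
Gw1 = (-51, 253, 177)
w1·Gw1 = 0·(-51) + 37·253 + 15·177 = 12016; w1·w1 = 0·0 + 37·37 + 15·15 = 1594
λ ≈ 12016/1594 = 7.53827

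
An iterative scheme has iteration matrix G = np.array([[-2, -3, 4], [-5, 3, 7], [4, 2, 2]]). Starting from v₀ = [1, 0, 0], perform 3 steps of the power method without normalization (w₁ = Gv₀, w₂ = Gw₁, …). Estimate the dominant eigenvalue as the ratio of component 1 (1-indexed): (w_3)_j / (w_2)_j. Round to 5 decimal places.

-5.11429

w1 = Gv₀ = ((-2)·1 + (-3)·0 + 4·0; (-5)·1 + 3·0 + 7·0; 4·1 + 2·0 + 2·0) = (-2, -5, 4)
w2 = Gw1 = ((-2)·(-2) + (-3)·(-5) + 4·4; (-5)·(-2) + 3·(-5) + 7·4; 4·(-2) + 2·(-5) + 2·4) = (35, 23, -10)
w3 = Gw2 = (-179, -176, 166)
Ratio at component: -179 / 35 = -5.11429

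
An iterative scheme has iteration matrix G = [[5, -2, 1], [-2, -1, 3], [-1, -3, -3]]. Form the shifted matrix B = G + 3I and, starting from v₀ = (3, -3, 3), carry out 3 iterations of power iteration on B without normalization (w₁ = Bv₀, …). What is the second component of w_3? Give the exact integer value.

-732

B = G + 3I has rows (8, -2, 1); (-2, 2, 3); (-1, -3, 0)
w1 = Bv₀ = (8·3 + (-2)·(-3) + 1·3; (-2)·3 + 2·(-3) + 3·3; (-1)·3 + (-3)·(-3) + 0·3) = (33, -3, 6)
w2 = Bw1 = (8·33 + (-2)·(-3) + 1·6; (-2)·33 + 2·(-3) + 3·6; (-1)·33 + (-3)·(-3) + 0·6) = (276, -54, -24)
w3 = Bw2 = (2292, -732, -114)
Requested component of w3: -732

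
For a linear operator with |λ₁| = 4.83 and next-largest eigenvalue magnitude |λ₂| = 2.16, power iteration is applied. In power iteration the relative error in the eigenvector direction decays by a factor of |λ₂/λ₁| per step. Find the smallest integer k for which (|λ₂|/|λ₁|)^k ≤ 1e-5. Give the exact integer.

15

|λ₂/λ₁| = 2.16/4.83 = 0.44720
Need k ≥ ln(1e-5) / ln(0.44720) = -11.5129 / -0.8047 ≈ 14.306
Smallest integer k satisfying the bound: 15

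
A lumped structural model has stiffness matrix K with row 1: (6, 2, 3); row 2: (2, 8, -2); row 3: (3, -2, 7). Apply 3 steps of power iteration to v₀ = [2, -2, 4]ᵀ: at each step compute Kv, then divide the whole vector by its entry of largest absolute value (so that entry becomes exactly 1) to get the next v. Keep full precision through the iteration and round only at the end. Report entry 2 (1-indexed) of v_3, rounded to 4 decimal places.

-0.5407

Kv0 = (20.00000, -20.00000, 38.00000); divide by 38.00000 → v1 = (0.52632, -0.52632, 1.00000)
Kv1 = (5.10526, -5.15789, 9.63158); divide by 9.63158 → v2 = (0.53005, -0.53552, 1.00000)
Kv2 = (5.10929, -5.22404, 9.66120); divide by 9.66120 → v3 = (0.52885, -0.54072, 1.00000)
Requested entry of v3: -1912/3536 = -0.5407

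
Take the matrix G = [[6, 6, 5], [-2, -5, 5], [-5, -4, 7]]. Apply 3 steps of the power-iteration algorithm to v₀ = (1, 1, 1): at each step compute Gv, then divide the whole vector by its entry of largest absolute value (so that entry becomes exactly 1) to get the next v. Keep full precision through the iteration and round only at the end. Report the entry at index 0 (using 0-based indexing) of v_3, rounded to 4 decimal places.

Gv0 = (17.00000, -2.00000, -2.00000); divide by 17.00000 → v1 = (1.00000, -0.11765, -0.11765)
Gv1 = (4.70588, -2.00000, -5.35294); divide by -5.35294 → v2 = (-0.87912, 0.37363, 1.00000)
Gv2 = (1.96703, 4.89011, 9.90110); divide by 9.90110 → v3 = (0.19867, 0.49390, 1.00000)
Requested entry of v3: -179/-901 = 0.1987

0.1987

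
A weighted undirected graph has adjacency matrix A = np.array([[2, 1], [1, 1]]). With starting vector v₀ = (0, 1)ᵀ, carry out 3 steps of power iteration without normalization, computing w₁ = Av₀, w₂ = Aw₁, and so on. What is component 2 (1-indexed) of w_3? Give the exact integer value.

w1 = Av₀ = (1, 1)
w2 = Aw1 = (3, 2)
w3 = Aw2 = (8, 5)
The requested component of w3 is 5.

5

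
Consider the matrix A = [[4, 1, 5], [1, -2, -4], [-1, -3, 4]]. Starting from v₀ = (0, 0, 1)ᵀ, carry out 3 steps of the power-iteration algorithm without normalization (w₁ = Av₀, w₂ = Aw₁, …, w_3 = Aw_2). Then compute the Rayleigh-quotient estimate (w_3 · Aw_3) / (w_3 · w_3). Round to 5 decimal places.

4.67408

w1 = Av₀ = (4·0 + 1·0 + 5·1; 1·0 + (-2)·0 + (-4)·1; (-1)·0 + (-3)·0 + 4·1) = (5, -4, 4)
w2 = Aw1 = (4·5 + 1·(-4) + 5·4; 1·5 + (-2)·(-4) + (-4)·4; (-1)·5 + (-3)·(-4) + 4·4) = (36, -3, 23)
w3 = Aw2 = (256, -50, 65)
Aw3 = (1299, 96, 154)
w3·Aw3 = 256·1299 + (-50)·96 + 65·154 = 337754; w3·w3 = 256·256 + (-50)·(-50) + 65·65 = 72261
λ ≈ 337754/72261 = 4.67408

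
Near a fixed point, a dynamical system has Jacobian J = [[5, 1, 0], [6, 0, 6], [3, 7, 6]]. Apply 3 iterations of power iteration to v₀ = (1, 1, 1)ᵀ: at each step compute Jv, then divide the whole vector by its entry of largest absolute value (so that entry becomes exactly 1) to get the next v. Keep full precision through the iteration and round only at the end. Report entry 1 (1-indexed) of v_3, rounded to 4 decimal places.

Jv0 = (6.00000, 12.00000, 16.00000); divide by 16.00000 → v1 = (0.37500, 0.75000, 1.00000)
Jv1 = (2.62500, 8.25000, 12.37500); divide by 12.37500 → v2 = (0.21212, 0.66667, 1.00000)
Jv2 = (1.72727, 7.27273, 11.30303); divide by 11.30303 → v3 = (0.15282, 0.64343, 1.00000)
Requested entry of v3: 342/2238 = 0.1528

0.1528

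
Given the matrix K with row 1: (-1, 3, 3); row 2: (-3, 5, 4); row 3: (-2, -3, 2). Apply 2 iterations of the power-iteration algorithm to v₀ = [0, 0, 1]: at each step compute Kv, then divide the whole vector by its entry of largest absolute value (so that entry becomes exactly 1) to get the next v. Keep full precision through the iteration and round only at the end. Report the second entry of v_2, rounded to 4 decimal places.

1.0000

Kv0 = (3.00000, 4.00000, 2.00000); divide by 4.00000 → v1 = (0.75000, 1.00000, 0.50000)
Kv1 = (3.75000, 4.75000, -3.50000); divide by 4.75000 → v2 = (0.78947, 1.00000, -0.73684)
Requested entry of v2: 19/19 = 1.0000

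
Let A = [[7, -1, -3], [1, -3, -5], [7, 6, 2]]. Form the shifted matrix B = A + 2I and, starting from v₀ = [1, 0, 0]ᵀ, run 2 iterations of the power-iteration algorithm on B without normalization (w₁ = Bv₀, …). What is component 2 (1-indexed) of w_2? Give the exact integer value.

-27

B = A + 2I has rows (9, -1, -3); (1, -1, -5); (7, 6, 4)
w1 = Bv₀ = (9, 1, 7)
w2 = Bw1 = (59, -27, 97)
Requested component of w2: -27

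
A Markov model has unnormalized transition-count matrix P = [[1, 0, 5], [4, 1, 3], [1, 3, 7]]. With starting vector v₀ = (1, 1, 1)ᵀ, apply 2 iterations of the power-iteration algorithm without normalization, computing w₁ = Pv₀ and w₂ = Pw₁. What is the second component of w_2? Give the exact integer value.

65

w1 = Pv₀ = (1·1 + 0·1 + 5·1; 4·1 + 1·1 + 3·1; 1·1 + 3·1 + 7·1) = (6, 8, 11)
w2 = Pw1 = (1·6 + 0·8 + 5·11; 4·6 + 1·8 + 3·11; 1·6 + 3·8 + 7·11) = (61, 65, 107)
The requested component of w2 is 65.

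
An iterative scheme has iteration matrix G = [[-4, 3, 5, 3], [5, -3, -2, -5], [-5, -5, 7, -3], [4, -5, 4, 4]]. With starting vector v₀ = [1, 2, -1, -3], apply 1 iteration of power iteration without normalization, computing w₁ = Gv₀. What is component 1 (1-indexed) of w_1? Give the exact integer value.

w1 = Gv₀ = (-12, 16, -13, -22)
The requested component of w1 is -12.

-12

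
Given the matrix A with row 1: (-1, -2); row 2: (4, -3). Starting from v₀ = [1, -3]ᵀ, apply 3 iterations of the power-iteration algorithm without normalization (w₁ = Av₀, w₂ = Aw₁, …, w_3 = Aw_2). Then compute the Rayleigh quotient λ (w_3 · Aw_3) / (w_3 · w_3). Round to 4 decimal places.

w1 = Av₀ = ((-1)·1 + (-2)·(-3); 4·1 + (-3)·(-3)) = (5, 13)
w2 = Aw1 = ((-1)·5 + (-2)·13; 4·5 + (-3)·13) = (-31, -19)
w3 = Aw2 = (69, -67)
Aw3 = (65, 477)
w3·Aw3 = 69·65 + (-67)·477 = -27474; w3·w3 = 69·69 + (-67)·(-67) = 9250
λ ≈ -27474/9250 = -2.9702

-2.9702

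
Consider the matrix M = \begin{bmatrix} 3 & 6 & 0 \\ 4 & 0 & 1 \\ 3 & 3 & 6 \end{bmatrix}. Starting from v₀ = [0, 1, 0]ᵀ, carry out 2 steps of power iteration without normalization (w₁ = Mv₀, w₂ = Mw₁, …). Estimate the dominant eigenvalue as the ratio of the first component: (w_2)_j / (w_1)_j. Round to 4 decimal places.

3.0000

w1 = Mv₀ = (3·0 + 6·1 + 0·0; 4·0 + 0·1 + 1·0; 3·0 + 3·1 + 6·0) = (6, 0, 3)
w2 = Mw1 = (3·6 + 6·0 + 0·3; 4·6 + 0·0 + 1·3; 3·6 + 3·0 + 6·3) = (18, 27, 36)
Ratio at component: 18 / 6 = 3.0000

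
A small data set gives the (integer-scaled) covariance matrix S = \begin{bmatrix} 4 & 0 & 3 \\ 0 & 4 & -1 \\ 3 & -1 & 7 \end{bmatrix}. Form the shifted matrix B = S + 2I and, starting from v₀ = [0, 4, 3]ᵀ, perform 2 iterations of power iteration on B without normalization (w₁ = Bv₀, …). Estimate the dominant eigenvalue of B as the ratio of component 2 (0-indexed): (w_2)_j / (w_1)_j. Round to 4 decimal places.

9.2609

B = S + 2I has rows (6, 0, 3); (0, 6, -1); (3, -1, 9)
w1 = Bv₀ = (9, 21, 23)
w2 = Bw1 = (123, 103, 213)
Ratio: 213/23 = 9.2609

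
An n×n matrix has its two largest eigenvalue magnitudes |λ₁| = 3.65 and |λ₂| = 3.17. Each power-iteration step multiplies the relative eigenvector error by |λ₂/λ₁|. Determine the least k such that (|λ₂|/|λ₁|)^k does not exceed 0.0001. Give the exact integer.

66

|λ₂/λ₁| = 3.17/3.65 = 0.86849
Need k ≥ ln(0.0001) / ln(0.86849) = -9.2103 / -0.1410 ≈ 65.324
Smallest integer k satisfying the bound: 66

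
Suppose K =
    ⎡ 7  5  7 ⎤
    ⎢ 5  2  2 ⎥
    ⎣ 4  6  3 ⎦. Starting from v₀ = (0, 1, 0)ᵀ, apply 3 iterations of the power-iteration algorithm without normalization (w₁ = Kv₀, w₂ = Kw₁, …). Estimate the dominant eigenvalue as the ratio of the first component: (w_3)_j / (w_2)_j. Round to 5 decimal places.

λ ≈ 13.37931

w1 = Kv₀ = (7·0 + 5·1 + 7·0; 5·0 + 2·1 + 2·0; 4·0 + 6·1 + 3·0) = (5, 2, 6)
w2 = Kw1 = (7·5 + 5·2 + 7·6; 5·5 + 2·2 + 2·6; 4·5 + 6·2 + 3·6) = (87, 41, 50)
w3 = Kw2 = (1164, 617, 744)
Ratio at component: 1164 / 87 = 13.37931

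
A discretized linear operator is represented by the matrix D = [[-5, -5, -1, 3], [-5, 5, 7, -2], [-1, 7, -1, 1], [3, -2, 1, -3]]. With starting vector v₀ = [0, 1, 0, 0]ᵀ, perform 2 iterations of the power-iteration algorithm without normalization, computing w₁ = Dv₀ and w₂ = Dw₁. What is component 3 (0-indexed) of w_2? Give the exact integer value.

w1 = Dv₀ = ((-5)·0 + (-5)·1 + (-1)·0 + 3·0; (-5)·0 + 5·1 + 7·0 + (-2)·0; (-1)·0 + 7·1 + (-1)·0 + 1·0; 3·0 + (-2)·1 + 1·0 + (-3)·0) = (-5, 5, 7, -2)
w2 = Dw1 = ((-5)·(-5) + (-5)·5 + (-1)·7 + 3·(-2); (-5)·(-5) + 5·5 + 7·7 + (-2)·(-2); (-1)·(-5) + 7·5 + (-1)·7 + 1·(-2); 3·(-5) + (-2)·5 + 1·7 + (-3)·(-2)) = (-13, 103, 31, -12)
The requested component of w2 is -12.

-12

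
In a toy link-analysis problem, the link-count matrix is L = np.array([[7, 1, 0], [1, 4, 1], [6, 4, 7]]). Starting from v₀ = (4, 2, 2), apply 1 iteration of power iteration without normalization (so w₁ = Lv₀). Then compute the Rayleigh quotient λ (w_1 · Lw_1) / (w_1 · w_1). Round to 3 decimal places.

w1 = Lv₀ = (30, 14, 46)
Lw1 = (224, 132, 558)
w1·Lw1 = 30·224 + 14·132 + 46·558 = 34236; w1·w1 = 30·30 + 14·14 + 46·46 = 3212
λ ≈ 34236/3212 = 10.659

10.659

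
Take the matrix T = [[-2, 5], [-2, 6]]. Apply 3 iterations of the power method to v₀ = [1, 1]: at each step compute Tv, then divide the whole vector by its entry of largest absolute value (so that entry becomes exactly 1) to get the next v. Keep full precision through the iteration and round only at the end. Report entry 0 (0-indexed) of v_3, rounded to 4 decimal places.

0.7750

Tv0 = (3.00000, 4.00000); divide by 4.00000 → v1 = (0.75000, 1.00000)
Tv1 = (3.50000, 4.50000); divide by 4.50000 → v2 = (0.77778, 1.00000)
Tv2 = (3.44444, 4.44444); divide by 4.44444 → v3 = (0.77500, 1.00000)
Requested entry of v3: 62/80 = 0.7750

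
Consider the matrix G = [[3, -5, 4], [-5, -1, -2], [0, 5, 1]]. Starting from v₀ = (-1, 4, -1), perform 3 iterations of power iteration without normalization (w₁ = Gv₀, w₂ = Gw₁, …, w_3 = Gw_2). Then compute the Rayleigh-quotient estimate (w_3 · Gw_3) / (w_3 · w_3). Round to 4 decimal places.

λ ≈ -1.0081

w1 = Gv₀ = (3·(-1) + (-5)·4 + 4·(-1); (-5)·(-1) + (-1)·4 + (-2)·(-1); 0·(-1) + 5·4 + 1·(-1)) = (-27, 3, 19)
w2 = Gw1 = (3·(-27) + (-5)·3 + 4·19; (-5)·(-27) + (-1)·3 + (-2)·19; 0·(-27) + 5·3 + 1·19) = (-20, 94, 34)
w3 = Gw2 = (-394, -62, 504)
Gw3 = (1144, 1024, 194)
w3·Gw3 = (-394)·1144 + (-62)·1024 + 504·194 = -416448; w3·w3 = (-394)·(-394) + (-62)·(-62) + 504·504 = 413096
λ ≈ -416448/413096 = -1.0081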